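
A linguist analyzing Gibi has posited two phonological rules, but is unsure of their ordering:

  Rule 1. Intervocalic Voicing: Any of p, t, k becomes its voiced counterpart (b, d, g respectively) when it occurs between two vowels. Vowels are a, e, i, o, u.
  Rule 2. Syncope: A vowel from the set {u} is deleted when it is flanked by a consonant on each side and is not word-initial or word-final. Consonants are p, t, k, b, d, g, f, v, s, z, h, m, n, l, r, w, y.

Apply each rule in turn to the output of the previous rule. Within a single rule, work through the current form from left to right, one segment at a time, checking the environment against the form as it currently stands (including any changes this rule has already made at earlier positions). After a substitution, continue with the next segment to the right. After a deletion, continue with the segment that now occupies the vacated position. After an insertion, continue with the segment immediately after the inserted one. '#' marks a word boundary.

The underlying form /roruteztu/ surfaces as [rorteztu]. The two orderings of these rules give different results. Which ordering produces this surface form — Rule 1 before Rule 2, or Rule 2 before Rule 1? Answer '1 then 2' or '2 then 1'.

Order 1 then 2:
  1 Intervocalic Voicing: [roruteztu] → [rorudeztu]
  2 Syncope: [rorudeztu] → [rordeztu]
  result: [rordeztu]
Order 2 then 1:
  2 Syncope: [roruteztu] → [rorteztu]
  1 Intervocalic Voicing: no change — [rorteztu]
  result: [rorteztu]

2 then 1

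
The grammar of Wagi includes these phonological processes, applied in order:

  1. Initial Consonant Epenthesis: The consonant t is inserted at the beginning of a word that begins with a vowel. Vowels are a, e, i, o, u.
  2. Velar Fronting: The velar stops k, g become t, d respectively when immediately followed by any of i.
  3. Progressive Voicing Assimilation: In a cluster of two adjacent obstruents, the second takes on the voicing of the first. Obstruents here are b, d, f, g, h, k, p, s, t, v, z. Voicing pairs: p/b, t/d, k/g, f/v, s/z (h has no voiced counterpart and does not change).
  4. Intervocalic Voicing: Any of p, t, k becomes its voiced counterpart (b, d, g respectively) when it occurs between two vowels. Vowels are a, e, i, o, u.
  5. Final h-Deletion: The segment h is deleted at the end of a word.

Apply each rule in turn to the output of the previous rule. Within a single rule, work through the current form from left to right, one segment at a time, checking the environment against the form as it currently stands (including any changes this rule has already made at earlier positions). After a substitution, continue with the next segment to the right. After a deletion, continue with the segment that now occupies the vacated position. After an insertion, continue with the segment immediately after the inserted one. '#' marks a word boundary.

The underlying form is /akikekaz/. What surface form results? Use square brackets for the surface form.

1 Initial Consonant Epenthesis: [akikekaz] → [takikekaz]
2 Velar Fronting: [takikekaz] → [tatikekaz]
3 Progressive Voicing Assimilation: no change — [tatikekaz]
4 Intervocalic Voicing: [tatikekaz] → [tadigegaz]
5 Final h-Deletion: no change — [tadigegaz]

[tadigegaz]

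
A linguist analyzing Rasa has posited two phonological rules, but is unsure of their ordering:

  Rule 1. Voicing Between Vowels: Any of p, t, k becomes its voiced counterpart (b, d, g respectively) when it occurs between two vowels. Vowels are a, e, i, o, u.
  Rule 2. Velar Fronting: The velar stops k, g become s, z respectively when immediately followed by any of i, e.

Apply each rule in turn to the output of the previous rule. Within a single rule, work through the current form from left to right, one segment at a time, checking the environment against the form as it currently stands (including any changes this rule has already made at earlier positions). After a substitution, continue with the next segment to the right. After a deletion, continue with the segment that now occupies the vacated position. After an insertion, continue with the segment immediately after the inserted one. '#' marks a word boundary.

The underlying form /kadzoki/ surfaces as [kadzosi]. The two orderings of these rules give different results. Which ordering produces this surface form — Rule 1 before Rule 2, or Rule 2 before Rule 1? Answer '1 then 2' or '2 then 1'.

Order 1 then 2:
  1 Voicing Between Vowels: [kadzoki] → [kadzogi]
  2 Velar Fronting: [kadzogi] → [kadzozi]
  result: [kadzozi]
Order 2 then 1:
  2 Velar Fronting: [kadzoki] → [kadzosi]
  1 Voicing Between Vowels: no change — [kadzosi]
  result: [kadzosi]

2 then 1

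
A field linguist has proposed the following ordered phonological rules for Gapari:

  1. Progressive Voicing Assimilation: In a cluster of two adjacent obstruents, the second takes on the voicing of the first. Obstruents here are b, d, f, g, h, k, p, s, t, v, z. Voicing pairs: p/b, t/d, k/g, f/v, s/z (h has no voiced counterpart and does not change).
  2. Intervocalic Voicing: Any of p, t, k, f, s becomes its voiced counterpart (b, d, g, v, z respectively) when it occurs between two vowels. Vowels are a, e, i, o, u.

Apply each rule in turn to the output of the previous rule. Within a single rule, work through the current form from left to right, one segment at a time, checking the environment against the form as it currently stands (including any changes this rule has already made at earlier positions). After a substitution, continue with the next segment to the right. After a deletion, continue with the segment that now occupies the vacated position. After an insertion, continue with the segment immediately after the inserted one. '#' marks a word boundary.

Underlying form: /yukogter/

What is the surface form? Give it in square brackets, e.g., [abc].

1 Progressive Voicing Assimilation: [yukogter] → [yukogder]
2 Intervocalic Voicing: [yukogder] → [yugogder]

[yugogder]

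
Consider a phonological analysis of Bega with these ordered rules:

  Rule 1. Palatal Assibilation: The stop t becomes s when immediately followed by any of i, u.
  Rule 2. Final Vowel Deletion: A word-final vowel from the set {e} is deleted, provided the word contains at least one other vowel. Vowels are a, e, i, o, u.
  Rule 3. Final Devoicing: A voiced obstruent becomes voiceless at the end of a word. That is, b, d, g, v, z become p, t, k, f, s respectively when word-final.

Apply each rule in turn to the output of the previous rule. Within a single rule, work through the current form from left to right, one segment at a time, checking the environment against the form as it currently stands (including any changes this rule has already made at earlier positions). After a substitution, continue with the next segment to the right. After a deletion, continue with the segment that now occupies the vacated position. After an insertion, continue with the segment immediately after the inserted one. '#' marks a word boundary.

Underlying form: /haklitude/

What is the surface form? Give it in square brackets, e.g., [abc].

[haklisut]

Rule 1 Palatal Assibilation: [haklitude] → [haklisude]
Rule 2 Final Vowel Deletion: [haklisude] → [haklisud]
Rule 3 Final Devoicing: [haklisud] → [haklisut]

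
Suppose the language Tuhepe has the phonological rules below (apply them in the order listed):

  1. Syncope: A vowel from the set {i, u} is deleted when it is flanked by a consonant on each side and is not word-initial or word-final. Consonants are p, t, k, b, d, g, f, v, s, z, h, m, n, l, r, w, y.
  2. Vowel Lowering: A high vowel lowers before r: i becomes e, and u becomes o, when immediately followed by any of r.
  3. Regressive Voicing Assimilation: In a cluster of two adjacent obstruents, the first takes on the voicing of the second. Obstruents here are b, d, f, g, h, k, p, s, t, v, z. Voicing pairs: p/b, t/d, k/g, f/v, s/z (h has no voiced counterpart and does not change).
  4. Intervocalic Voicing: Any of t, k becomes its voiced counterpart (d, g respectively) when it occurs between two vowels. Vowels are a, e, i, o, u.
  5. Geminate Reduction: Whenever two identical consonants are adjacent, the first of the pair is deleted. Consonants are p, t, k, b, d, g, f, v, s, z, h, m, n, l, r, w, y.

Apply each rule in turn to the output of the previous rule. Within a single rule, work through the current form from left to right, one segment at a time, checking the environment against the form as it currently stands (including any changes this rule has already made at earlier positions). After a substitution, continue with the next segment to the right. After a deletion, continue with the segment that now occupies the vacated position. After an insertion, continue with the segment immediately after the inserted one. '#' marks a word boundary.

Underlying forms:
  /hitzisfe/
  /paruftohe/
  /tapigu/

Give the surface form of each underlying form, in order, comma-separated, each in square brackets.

/hitzisfe/:
  1 Syncope: [hitzisfe] → [htzsfe]
  2 Vowel Lowering: no change — [htzsfe]
  3 Regressive Voicing Assimilation: [htzsfe] → [hdssfe]
  4 Intervocalic Voicing: no change — [hdssfe]
  5 Geminate Reduction: [hdssfe] → [hdsfe]
/paruftohe/:
  1 Syncope: [paruftohe] → [parftohe]
  2 Vowel Lowering: no change — [parftohe]
  3 Regressive Voicing Assimilation: no change — [parftohe]
  4 Intervocalic Voicing: no change — [parftohe]
  5 Geminate Reduction: no change — [parftohe]
/tapigu/:
  1 Syncope: [tapigu] → [tapgu]
  2 Vowel Lowering: no change — [tapgu]
  3 Regressive Voicing Assimilation: [tapgu] → [tabgu]
  4 Intervocalic Voicing: no change — [tabgu]
  5 Geminate Reduction: no change — [tabgu]

[hdsfe], [parftohe], [tabgu]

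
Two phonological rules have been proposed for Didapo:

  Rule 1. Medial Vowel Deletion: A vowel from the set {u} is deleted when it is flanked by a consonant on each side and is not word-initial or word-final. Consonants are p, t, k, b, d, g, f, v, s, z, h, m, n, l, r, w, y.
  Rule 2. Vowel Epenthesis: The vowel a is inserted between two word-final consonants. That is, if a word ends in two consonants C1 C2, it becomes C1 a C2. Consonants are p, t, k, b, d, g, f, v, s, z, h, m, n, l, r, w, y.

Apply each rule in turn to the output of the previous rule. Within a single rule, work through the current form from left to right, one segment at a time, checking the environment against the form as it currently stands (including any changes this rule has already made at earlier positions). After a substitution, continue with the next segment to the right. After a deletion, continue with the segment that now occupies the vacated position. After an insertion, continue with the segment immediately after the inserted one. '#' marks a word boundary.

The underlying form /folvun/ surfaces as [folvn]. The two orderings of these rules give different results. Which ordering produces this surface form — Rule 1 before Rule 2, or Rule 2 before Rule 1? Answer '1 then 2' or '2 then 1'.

2 then 1

Order 1 then 2:
  1 Medial Vowel Deletion: [folvun] → [folvn]
  2 Vowel Epenthesis: [folvn] → [folvan]
  result: [folvan]
Order 2 then 1:
  2 Vowel Epenthesis: no change — [folvun]
  1 Medial Vowel Deletion: [folvun] → [folvn]
  result: [folvn]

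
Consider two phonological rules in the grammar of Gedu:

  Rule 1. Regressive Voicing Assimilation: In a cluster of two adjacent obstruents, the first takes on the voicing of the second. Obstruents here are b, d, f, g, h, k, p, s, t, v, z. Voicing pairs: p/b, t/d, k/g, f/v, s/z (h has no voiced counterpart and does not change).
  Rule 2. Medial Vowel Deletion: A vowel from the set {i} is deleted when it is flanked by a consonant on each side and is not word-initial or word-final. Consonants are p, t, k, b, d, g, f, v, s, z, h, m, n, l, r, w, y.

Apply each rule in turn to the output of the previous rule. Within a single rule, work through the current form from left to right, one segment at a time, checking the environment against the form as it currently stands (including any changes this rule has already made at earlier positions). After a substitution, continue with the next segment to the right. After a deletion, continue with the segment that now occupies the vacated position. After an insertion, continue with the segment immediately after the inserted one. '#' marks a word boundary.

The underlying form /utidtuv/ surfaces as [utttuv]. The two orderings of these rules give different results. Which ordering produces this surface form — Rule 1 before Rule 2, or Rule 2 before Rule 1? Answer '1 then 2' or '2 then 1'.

1 then 2

Order 1 then 2:
  1 Regressive Voicing Assimilation: [utidtuv] → [utittuv]
  2 Medial Vowel Deletion: [utittuv] → [utttuv]
  result: [utttuv]
Order 2 then 1:
  2 Medial Vowel Deletion: [utidtuv] → [utdtuv]
  1 Regressive Voicing Assimilation: [utdtuv] → [udttuv]
  result: [udttuv]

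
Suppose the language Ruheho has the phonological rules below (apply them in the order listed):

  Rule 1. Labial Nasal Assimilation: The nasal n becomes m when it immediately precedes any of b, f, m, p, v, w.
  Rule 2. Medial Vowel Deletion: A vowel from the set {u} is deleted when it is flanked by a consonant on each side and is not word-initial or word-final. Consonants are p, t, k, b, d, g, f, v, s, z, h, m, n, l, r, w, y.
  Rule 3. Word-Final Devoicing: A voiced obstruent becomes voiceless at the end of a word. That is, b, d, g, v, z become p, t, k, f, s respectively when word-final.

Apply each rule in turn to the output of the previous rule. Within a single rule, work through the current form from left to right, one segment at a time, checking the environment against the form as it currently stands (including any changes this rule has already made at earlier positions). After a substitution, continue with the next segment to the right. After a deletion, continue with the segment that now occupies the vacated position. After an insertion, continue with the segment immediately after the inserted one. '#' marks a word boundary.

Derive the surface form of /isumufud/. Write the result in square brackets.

[ismft]

Rule 1 Labial Nasal Assimilation: no change — [isumufud]
Rule 2 Medial Vowel Deletion: [isumufud] → [ismfd]
Rule 3 Word-Final Devoicing: [ismfd] → [ismft]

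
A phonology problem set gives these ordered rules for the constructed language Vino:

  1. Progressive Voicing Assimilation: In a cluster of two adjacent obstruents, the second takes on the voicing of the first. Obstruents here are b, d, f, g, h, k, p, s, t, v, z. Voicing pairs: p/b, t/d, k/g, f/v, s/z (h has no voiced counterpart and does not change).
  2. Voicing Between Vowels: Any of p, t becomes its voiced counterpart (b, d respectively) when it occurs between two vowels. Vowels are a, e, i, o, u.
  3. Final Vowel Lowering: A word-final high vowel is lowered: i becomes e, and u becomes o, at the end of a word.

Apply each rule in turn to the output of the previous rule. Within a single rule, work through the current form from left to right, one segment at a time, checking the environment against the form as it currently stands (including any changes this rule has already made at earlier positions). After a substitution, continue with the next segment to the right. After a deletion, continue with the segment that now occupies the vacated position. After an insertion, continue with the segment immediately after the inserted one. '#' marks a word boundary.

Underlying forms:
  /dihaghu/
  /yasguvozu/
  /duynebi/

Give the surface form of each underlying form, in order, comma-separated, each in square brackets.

[dihagho], [yaskuvozo], [duynebe]

/dihaghu/:
  1 Progressive Voicing Assimilation: no change — [dihaghu]
  2 Voicing Between Vowels: no change — [dihaghu]
  3 Final Vowel Lowering: [dihaghu] → [dihagho]
/yasguvozu/:
  1 Progressive Voicing Assimilation: [yasguvozu] → [yaskuvozu]
  2 Voicing Between Vowels: no change — [yaskuvozu]
  3 Final Vowel Lowering: [yaskuvozu] → [yaskuvozo]
/duynebi/:
  1 Progressive Voicing Assimilation: no change — [duynebi]
  2 Voicing Between Vowels: no change — [duynebi]
  3 Final Vowel Lowering: [duynebi] → [duynebe]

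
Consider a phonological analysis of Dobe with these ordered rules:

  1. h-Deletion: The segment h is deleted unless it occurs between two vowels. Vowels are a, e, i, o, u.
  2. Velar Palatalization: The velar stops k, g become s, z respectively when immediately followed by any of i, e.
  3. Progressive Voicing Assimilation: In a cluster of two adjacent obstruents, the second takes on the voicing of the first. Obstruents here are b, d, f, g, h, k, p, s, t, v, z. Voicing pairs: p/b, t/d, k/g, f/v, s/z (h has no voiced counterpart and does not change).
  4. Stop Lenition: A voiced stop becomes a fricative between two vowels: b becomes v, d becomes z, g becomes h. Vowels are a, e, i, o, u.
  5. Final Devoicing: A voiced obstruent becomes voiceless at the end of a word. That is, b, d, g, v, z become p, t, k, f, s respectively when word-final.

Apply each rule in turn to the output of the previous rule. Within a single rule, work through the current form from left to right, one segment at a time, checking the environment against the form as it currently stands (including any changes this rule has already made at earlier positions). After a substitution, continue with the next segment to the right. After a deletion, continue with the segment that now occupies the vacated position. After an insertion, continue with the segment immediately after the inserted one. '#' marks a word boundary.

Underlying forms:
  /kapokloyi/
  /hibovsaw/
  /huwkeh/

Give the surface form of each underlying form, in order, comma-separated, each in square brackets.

/kapokloyi/:
  1 h-Deletion: no change — [kapokloyi]
  2 Velar Palatalization: no change — [kapokloyi]
  3 Progressive Voicing Assimilation: no change — [kapokloyi]
  4 Stop Lenition: no change — [kapokloyi]
  5 Final Devoicing: no change — [kapokloyi]
/hibovsaw/:
  1 h-Deletion: [hibovsaw] → [ibovsaw]
  2 Velar Palatalization: no change — [ibovsaw]
  3 Progressive Voicing Assimilation: [ibovsaw] → [ibovzaw]
  4 Stop Lenition: [ibovzaw] → [ivovzaw]
  5 Final Devoicing: no change — [ivovzaw]
/huwkeh/:
  1 h-Deletion: [huwkeh] → [uwke]
  2 Velar Palatalization: [uwke] → [uwse]
  3 Progressive Voicing Assimilation: no change — [uwse]
  4 Stop Lenition: no change — [uwse]
  5 Final Devoicing: no change — [uwse]

[kapokloyi], [ivovzaw], [uwse]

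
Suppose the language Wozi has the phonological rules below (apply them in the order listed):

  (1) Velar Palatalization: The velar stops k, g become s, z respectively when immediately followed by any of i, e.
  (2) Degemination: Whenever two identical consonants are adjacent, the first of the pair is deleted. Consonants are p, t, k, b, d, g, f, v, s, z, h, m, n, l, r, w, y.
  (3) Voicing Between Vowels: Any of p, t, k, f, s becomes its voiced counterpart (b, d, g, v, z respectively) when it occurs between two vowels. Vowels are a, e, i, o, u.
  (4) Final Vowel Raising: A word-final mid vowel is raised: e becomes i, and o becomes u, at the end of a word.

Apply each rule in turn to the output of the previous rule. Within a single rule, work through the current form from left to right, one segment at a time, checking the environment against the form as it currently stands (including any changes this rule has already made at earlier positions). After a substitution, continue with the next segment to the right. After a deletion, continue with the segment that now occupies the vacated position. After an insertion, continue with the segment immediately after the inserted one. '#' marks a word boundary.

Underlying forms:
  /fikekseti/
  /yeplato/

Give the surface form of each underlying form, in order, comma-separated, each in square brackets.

[fizeksedi], [yepladu]

/fikekseti/:
  (1) Velar Palatalization: [fikekseti] → [fisekseti]
  (2) Degemination: no change — [fisekseti]
  (3) Voicing Between Vowels: [fisekseti] → [fizeksedi]
  (4) Final Vowel Raising: no change — [fizeksedi]
/yeplato/:
  (1) Velar Palatalization: no change — [yeplato]
  (2) Degemination: no change — [yeplato]
  (3) Voicing Between Vowels: [yeplato] → [yeplado]
  (4) Final Vowel Raising: [yeplado] → [yepladu]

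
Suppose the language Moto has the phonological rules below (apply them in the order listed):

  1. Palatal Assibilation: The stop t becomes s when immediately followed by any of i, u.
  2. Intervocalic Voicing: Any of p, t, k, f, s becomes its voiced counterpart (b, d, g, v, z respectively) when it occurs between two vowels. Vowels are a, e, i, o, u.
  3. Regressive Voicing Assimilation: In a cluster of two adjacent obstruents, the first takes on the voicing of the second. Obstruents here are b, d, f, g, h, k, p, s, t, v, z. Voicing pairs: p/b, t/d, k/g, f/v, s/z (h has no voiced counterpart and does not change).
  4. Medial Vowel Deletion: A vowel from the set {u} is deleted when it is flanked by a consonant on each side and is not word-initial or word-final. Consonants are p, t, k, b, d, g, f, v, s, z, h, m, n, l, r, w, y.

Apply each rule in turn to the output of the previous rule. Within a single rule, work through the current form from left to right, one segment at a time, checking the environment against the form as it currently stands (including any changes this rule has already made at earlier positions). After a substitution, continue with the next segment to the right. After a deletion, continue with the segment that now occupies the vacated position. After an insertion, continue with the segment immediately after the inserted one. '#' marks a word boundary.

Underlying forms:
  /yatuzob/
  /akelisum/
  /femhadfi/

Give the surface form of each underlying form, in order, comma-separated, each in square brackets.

/yatuzob/:
  1 Palatal Assibilation: [yatuzob] → [yasuzob]
  2 Intervocalic Voicing: [yasuzob] → [yazuzob]
  3 Regressive Voicing Assimilation: no change — [yazuzob]
  4 Medial Vowel Deletion: [yazuzob] → [yazzob]
/akelisum/:
  1 Palatal Assibilation: no change — [akelisum]
  2 Intervocalic Voicing: [akelisum] → [agelizum]
  3 Regressive Voicing Assimilation: no change — [agelizum]
  4 Medial Vowel Deletion: [agelizum] → [agelizm]
/femhadfi/:
  1 Palatal Assibilation: no change — [femhadfi]
  2 Intervocalic Voicing: no change — [femhadfi]
  3 Regressive Voicing Assimilation: [femhadfi] → [femhatfi]
  4 Medial Vowel Deletion: no change — [femhatfi]

[yazzob], [agelizm], [femhatfi]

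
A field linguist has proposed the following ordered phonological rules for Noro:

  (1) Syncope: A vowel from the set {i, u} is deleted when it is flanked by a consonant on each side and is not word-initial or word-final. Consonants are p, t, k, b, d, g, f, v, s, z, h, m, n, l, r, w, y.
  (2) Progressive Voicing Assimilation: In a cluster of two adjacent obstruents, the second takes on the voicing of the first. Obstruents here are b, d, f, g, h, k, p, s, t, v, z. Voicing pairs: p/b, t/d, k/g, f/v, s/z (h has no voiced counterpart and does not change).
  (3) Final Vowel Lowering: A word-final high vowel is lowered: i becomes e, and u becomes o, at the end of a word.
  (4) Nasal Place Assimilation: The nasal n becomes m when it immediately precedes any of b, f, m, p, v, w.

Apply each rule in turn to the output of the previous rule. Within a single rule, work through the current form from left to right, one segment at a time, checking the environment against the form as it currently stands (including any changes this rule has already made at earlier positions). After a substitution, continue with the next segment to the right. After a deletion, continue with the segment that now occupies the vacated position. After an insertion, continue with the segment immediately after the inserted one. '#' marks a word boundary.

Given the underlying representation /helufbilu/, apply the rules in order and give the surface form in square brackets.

[helfplo]

(1) Syncope: [helufbilu] → [helfblu]
(2) Progressive Voicing Assimilation: [helfblu] → [helfplu]
(3) Final Vowel Lowering: [helfplu] → [helfplo]
(4) Nasal Place Assimilation: no change — [helfplo]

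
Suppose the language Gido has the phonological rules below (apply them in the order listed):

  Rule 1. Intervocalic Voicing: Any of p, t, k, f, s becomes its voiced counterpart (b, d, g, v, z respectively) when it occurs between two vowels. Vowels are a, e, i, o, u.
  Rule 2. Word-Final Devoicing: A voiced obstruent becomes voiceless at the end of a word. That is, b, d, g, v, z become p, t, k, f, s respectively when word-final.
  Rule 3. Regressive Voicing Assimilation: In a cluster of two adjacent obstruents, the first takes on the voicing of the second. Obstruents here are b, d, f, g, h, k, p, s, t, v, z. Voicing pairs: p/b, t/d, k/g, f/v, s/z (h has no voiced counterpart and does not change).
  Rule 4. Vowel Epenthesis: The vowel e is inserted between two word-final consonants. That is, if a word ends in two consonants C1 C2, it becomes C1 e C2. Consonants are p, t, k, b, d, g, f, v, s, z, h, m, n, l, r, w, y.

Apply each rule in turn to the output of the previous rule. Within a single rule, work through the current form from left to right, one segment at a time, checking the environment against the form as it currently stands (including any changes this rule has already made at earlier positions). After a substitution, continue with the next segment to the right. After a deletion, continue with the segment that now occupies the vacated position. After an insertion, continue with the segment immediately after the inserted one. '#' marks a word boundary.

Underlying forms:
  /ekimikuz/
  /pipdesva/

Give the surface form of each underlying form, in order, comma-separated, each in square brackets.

[egimigus], [pibdezva]

/ekimikuz/:
  Rule 1 Intervocalic Voicing: [ekimikuz] → [egimiguz]
  Rule 2 Word-Final Devoicing: [egimiguz] → [egimigus]
  Rule 3 Regressive Voicing Assimilation: no change — [egimigus]
  Rule 4 Vowel Epenthesis: no change — [egimigus]
/pipdesva/:
  Rule 1 Intervocalic Voicing: no change — [pipdesva]
  Rule 2 Word-Final Devoicing: no change — [pipdesva]
  Rule 3 Regressive Voicing Assimilation: [pipdesva] → [pibdezva]
  Rule 4 Vowel Epenthesis: no change — [pibdezva]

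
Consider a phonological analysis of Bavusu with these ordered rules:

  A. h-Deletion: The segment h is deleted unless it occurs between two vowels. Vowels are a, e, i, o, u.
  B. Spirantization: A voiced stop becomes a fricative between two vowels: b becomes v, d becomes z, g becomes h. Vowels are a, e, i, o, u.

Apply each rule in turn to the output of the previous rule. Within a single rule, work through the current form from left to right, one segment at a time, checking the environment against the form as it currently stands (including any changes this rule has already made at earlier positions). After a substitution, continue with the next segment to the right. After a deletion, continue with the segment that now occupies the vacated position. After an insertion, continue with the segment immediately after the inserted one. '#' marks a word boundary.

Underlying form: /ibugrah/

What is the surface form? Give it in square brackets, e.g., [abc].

[ivugra]

A h-Deletion: [ibugrah] → [ibugra]
B Spirantization: [ibugra] → [ivugra]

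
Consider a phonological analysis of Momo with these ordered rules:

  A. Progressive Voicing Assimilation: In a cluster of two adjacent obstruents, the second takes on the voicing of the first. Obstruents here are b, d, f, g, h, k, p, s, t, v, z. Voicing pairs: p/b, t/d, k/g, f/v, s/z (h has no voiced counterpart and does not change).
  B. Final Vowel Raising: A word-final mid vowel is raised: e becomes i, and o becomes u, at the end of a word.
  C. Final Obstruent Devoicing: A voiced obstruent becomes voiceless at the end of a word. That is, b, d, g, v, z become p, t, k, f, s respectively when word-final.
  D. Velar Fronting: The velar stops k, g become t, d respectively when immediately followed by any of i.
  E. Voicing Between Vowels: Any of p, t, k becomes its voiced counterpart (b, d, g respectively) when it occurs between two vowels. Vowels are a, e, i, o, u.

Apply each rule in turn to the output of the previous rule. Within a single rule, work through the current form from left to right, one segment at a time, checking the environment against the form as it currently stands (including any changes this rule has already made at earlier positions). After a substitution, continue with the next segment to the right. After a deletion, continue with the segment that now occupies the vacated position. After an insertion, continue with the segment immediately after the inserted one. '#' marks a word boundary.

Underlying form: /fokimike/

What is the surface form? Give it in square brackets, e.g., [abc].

A Progressive Voicing Assimilation: no change — [fokimike]
B Final Vowel Raising: [fokimike] → [fokimiki]
C Final Obstruent Devoicing: no change — [fokimiki]
D Velar Fronting: [fokimiki] → [fotimiti]
E Voicing Between Vowels: [fotimiti] → [fodimidi]

[fodimidi]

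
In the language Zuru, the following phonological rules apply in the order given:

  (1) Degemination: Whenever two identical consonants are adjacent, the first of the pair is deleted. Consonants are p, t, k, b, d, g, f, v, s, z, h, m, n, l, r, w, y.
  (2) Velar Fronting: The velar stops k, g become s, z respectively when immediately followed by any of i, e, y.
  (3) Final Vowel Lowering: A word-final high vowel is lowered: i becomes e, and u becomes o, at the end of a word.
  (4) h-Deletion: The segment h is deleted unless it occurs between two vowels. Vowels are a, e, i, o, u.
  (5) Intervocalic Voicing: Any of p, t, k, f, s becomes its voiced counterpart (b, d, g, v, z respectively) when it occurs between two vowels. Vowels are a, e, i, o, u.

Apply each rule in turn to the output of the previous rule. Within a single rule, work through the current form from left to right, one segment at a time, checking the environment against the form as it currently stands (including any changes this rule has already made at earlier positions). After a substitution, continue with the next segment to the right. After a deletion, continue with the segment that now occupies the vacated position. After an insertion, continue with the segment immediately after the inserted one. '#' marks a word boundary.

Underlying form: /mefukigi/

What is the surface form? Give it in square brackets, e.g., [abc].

[mevuzize]

(1) Degemination: no change — [mefukigi]
(2) Velar Fronting: [mefukigi] → [mefusizi]
(3) Final Vowel Lowering: [mefusizi] → [mefusize]
(4) h-Deletion: no change — [mefusize]
(5) Intervocalic Voicing: [mefusize] → [mevuzize]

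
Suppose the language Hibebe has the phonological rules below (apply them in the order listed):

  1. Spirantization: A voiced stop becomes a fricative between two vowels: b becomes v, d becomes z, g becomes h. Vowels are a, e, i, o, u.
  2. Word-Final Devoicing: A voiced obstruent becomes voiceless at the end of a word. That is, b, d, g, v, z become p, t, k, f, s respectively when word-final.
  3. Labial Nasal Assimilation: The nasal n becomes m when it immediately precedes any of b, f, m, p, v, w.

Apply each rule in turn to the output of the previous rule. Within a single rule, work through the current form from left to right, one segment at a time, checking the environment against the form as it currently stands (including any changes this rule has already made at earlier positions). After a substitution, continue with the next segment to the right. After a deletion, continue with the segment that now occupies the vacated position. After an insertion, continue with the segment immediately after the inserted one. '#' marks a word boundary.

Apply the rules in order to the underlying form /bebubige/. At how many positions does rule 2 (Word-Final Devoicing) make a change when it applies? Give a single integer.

0

1 Spirantization: [bebubige] → [bevuvihe]
2 Word-Final Devoicing: no change — [bevuvihe]
3 Labial Nasal Assimilation: no change — [bevuvihe]
Rule 2 changed 0 position(s).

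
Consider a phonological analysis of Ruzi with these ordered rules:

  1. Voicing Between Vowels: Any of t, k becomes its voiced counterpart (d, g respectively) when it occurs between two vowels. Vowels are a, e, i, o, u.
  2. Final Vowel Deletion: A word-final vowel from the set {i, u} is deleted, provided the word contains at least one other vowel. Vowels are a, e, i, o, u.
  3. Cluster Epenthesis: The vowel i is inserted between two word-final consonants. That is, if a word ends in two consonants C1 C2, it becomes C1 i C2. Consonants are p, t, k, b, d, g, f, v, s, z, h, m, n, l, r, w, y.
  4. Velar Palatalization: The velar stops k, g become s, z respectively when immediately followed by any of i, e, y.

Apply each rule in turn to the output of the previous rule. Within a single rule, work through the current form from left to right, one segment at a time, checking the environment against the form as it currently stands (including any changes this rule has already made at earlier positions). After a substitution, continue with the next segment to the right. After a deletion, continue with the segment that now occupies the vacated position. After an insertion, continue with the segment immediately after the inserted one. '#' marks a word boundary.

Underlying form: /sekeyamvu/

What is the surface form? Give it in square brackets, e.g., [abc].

1 Voicing Between Vowels: [sekeyamvu] → [segeyamvu]
2 Final Vowel Deletion: [segeyamvu] → [segeyamv]
3 Cluster Epenthesis: [segeyamv] → [segeyamiv]
4 Velar Palatalization: [segeyamiv] → [sezeyamiv]

[sezeyamiv]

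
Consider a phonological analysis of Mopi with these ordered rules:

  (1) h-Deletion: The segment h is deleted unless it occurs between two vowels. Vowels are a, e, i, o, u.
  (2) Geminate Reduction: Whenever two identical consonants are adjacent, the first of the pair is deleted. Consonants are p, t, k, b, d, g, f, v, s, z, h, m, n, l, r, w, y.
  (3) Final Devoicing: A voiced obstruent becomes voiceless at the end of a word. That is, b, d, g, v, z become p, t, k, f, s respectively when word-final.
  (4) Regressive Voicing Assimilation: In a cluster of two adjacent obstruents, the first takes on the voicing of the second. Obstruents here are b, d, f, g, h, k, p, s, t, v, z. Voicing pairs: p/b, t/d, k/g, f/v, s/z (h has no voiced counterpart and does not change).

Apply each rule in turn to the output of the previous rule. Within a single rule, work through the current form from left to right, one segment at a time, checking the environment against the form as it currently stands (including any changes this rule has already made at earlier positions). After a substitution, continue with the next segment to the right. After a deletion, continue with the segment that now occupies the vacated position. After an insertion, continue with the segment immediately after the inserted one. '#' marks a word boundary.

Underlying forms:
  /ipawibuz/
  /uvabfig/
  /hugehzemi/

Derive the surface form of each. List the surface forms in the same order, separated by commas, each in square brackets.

[ipawibus], [uvapfik], [ugezemi]

/ipawibuz/:
  (1) h-Deletion: no change — [ipawibuz]
  (2) Geminate Reduction: no change — [ipawibuz]
  (3) Final Devoicing: [ipawibuz] → [ipawibus]
  (4) Regressive Voicing Assimilation: no change — [ipawibus]
/uvabfig/:
  (1) h-Deletion: no change — [uvabfig]
  (2) Geminate Reduction: no change — [uvabfig]
  (3) Final Devoicing: [uvabfig] → [uvabfik]
  (4) Regressive Voicing Assimilation: [uvabfik] → [uvapfik]
/hugehzemi/:
  (1) h-Deletion: [hugehzemi] → [ugezemi]
  (2) Geminate Reduction: no change — [ugezemi]
  (3) Final Devoicing: no change — [ugezemi]
  (4) Regressive Voicing Assimilation: no change — [ugezemi]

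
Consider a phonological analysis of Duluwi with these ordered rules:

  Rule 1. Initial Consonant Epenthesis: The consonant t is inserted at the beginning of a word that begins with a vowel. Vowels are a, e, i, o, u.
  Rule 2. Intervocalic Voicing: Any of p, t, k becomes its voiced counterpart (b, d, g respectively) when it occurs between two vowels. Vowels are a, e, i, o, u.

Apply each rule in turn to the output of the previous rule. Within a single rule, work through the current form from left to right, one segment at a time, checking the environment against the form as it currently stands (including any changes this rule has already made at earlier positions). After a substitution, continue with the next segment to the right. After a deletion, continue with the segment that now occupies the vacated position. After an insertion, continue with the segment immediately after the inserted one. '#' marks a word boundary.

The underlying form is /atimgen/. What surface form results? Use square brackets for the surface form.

[tadimgen]

Rule 1 Initial Consonant Epenthesis: [atimgen] → [tatimgen]
Rule 2 Intervocalic Voicing: [tatimgen] → [tadimgen]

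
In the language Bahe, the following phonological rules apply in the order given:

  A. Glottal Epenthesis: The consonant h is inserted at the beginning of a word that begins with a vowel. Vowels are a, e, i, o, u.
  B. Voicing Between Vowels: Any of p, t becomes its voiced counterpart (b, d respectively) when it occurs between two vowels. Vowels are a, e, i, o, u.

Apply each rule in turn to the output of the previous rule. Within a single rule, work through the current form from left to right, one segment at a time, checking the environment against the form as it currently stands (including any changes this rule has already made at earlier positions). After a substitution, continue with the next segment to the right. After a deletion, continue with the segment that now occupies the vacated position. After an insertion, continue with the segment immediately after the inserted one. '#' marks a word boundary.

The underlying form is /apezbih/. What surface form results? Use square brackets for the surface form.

[habezbih]

A Glottal Epenthesis: [apezbih] → [hapezbih]
B Voicing Between Vowels: [hapezbih] → [habezbih]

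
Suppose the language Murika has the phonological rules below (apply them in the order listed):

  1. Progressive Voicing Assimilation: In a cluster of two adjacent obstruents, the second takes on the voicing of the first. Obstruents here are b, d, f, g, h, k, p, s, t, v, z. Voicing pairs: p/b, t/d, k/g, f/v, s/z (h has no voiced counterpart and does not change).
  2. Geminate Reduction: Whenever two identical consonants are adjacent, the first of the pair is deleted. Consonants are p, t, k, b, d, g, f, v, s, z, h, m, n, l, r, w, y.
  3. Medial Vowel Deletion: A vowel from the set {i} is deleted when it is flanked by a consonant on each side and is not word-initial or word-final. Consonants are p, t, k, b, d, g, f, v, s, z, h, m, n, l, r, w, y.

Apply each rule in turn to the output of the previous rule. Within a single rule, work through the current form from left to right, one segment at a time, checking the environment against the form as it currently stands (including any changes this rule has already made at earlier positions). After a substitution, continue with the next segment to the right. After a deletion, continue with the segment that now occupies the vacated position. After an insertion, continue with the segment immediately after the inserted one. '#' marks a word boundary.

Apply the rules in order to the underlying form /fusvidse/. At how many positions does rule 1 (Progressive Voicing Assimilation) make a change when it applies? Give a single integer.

2

1 Progressive Voicing Assimilation: [fusvidse] → [fusfidze]
2 Geminate Reduction: no change — [fusfidze]
3 Medial Vowel Deletion: [fusfidze] → [fusfdze]
Rule 1 changed 2 position(s).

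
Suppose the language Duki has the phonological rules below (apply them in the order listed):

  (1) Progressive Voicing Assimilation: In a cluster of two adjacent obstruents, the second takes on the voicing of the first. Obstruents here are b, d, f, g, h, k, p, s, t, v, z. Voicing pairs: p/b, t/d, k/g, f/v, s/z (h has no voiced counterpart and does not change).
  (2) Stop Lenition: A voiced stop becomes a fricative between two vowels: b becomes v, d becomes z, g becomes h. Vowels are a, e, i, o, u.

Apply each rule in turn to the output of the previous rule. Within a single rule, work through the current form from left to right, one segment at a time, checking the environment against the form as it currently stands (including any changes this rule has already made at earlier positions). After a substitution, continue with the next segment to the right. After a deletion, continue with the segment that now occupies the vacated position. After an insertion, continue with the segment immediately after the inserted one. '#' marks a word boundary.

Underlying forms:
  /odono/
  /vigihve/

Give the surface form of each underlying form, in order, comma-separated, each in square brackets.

/odono/:
  (1) Progressive Voicing Assimilation: no change — [odono]
  (2) Stop Lenition: [odono] → [ozono]
/vigihve/:
  (1) Progressive Voicing Assimilation: [vigihve] → [vigihfe]
  (2) Stop Lenition: [vigihfe] → [vihihfe]

[ozono], [vihihfe]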